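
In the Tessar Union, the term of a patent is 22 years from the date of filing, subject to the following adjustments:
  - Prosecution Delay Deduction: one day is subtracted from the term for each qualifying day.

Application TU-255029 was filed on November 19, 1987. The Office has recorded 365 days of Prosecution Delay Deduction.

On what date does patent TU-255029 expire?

Base term: filing date + 22 years → 19 November 2009.
Prosecution Delay Deduction: −365 days → 19 November 2008.

2008-11-19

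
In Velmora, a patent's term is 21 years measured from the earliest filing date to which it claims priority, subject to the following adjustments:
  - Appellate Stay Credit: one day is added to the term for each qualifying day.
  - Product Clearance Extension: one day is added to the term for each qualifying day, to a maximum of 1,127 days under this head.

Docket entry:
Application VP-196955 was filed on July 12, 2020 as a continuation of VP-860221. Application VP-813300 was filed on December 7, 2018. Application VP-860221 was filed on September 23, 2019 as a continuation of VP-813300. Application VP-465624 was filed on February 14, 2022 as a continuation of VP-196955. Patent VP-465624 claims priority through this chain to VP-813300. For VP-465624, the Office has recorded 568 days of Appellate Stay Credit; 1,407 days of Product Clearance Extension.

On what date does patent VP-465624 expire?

July 28, 2044

Earliest priority filing: 7 December 2018.
Base term: 7 December 2018 + 21 years → 7 December 2039.
Appellate Stay Credit: +568 days → 27 June 2041.
Product Clearance Extension: 1407 days claimed exceeds the 1127-day cap, so +1127 days → 28 July 2044.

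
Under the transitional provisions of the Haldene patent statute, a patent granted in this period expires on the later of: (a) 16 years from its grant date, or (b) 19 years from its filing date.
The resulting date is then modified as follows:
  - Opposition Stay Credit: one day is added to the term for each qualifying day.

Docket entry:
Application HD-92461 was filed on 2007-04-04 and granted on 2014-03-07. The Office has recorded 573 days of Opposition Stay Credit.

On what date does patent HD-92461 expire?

October 1, 2031

(a) grant + 16 years → 7 March 2030.
(b) filing + 19 years → 4 April 2026.
Later of the two: 7 March 2030.
Opposition Stay Credit: +573 days → 1 October 2031.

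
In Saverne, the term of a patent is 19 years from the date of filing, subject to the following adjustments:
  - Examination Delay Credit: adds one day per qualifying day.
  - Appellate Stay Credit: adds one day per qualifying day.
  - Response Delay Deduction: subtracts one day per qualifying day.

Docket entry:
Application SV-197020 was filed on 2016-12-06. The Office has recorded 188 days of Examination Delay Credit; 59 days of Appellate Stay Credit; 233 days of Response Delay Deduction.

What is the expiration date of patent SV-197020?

December 20, 2035

Base term: filing date + 19 years → 6 December 2035.
Examination Delay Credit: +188 days → 11 June 2036.
Appellate Stay Credit: +59 days → 9 August 2036.
Response Delay Deduction: −233 days → 20 December 2035.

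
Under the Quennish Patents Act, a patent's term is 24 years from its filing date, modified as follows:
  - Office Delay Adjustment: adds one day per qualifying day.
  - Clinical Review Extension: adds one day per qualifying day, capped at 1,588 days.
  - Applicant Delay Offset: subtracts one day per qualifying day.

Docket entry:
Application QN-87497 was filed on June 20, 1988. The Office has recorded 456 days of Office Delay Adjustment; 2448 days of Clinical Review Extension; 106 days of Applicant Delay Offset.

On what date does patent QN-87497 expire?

October 10, 2017

Base term: filing date + 24 years → 20 June 2012.
Office Delay Adjustment: +456 days → 19 September 2013.
Clinical Review Extension: 2448 days claimed exceeds the 1588-day cap, so +1588 days → 24 January 2018.
Applicant Delay Offset: −106 days → 10 October 2017.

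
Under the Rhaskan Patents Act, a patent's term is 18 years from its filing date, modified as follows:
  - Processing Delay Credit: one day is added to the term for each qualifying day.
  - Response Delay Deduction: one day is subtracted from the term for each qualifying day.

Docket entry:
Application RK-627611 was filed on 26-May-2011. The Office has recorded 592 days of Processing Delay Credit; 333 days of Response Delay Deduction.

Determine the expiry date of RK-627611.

Base term: filing date + 18 years → 26 May 2029.
Processing Delay Credit: +592 days → 8 January 2031.
Response Delay Deduction: −333 days → 9 February 2030.

February 9, 2030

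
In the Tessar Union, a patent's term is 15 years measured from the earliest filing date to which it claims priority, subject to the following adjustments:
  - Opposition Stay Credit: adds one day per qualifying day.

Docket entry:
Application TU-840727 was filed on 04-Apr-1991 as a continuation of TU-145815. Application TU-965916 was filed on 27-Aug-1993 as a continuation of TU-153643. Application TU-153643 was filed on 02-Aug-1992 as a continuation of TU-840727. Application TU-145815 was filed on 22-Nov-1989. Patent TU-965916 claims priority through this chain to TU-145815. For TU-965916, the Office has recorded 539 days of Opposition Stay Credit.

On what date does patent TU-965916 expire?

Earliest priority filing: 22 November 1989.
Base term: 22 November 1989 + 15 years → 22 November 2004.
Opposition Stay Credit: +539 days → 15 May 2006.

May 15, 2006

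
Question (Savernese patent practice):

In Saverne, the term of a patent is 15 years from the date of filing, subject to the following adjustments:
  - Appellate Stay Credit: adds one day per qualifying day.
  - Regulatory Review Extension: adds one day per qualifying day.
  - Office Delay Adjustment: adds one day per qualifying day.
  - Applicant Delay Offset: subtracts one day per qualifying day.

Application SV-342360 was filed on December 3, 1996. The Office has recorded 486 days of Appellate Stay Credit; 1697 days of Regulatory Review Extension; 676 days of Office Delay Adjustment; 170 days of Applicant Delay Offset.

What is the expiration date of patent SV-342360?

April 14, 2019

Base term: filing date + 15 years → 3 December 2011.
Appellate Stay Credit: +486 days → 2 April 2013.
Regulatory Review Extension: +1697 days → 24 November 2017.
Office Delay Adjustment: +676 days → 1 October 2019.
Applicant Delay Offset: −170 days → 14 April 2019.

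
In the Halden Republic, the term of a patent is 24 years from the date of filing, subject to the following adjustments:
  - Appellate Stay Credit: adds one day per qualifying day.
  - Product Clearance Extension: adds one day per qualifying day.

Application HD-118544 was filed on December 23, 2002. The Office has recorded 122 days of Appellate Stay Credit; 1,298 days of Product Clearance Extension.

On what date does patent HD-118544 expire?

Base term: filing date + 24 years → 23 December 2026.
Appellate Stay Credit: +122 days → 24 April 2027.
Product Clearance Extension: +1298 days → 12 November 2030.

2030-11-12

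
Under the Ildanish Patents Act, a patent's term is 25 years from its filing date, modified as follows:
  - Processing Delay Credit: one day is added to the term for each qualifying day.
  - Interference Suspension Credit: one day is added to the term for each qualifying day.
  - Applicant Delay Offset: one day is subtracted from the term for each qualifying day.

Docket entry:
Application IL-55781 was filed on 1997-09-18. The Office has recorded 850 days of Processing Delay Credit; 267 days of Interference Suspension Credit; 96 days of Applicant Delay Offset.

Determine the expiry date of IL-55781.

2025-07-05

Base term: filing date + 25 years → 18 September 2022.
Processing Delay Credit: +850 days → 15 January 2025.
Interference Suspension Credit: +267 days → 9 October 2025.
Applicant Delay Offset: −96 days → 5 July 2025.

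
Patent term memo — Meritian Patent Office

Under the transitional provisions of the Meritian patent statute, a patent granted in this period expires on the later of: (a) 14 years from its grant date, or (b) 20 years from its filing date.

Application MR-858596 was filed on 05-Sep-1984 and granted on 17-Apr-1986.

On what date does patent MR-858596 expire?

2004-09-05

(a) grant + 14 years → 17 April 2000.
(b) filing + 20 years → 5 September 2004.
Later of the two: 5 September 2004.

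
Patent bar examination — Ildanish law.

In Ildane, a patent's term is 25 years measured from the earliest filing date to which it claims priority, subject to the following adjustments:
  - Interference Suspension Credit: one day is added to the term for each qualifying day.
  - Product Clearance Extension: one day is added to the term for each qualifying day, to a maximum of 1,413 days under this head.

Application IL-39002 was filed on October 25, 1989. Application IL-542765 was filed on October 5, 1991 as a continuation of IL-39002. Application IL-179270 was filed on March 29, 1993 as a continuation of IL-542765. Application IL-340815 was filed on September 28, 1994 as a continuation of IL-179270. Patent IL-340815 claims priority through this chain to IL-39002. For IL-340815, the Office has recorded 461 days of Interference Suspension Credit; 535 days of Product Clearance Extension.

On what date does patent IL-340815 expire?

July 17, 2017

Earliest priority filing: 25 October 1989.
Base term: 25 October 1989 + 25 years → 25 October 2014.
Interference Suspension Credit: +461 days → 29 January 2016.
Product Clearance Extension: 535 days (within the 1413-day cap) → +535 days → 17 July 2017.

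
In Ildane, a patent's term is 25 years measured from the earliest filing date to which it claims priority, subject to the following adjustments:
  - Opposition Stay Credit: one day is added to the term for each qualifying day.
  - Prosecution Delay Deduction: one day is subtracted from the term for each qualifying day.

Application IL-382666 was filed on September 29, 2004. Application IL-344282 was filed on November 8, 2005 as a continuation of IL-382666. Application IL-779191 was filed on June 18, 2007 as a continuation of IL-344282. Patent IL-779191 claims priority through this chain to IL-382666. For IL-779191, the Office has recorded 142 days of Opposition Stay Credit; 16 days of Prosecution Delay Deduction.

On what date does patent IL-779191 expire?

2030-02-02

Earliest priority filing: 29 September 2004.
Base term: 29 September 2004 + 25 years → 29 September 2029.
Opposition Stay Credit: +142 days → 18 February 2030.
Prosecution Delay Deduction: −16 days → 2 February 2030.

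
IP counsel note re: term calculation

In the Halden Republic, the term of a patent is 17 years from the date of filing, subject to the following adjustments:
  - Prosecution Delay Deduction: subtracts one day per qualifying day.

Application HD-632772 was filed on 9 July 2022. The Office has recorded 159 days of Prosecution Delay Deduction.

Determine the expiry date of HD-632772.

2039-01-31

Base term: filing date + 17 years → 9 July 2039.
Prosecution Delay Deduction: −159 days → 31 January 2039.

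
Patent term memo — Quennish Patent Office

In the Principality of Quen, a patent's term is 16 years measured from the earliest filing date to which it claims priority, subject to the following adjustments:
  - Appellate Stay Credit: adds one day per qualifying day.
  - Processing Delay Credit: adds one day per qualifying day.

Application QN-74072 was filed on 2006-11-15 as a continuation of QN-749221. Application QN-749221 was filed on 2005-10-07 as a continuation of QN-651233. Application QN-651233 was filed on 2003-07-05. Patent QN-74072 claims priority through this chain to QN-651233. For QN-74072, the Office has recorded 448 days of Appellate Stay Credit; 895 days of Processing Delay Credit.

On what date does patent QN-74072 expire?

March 9, 2023

Earliest priority filing: 5 July 2003.
Base term: 5 July 2003 + 16 years → 5 July 2019.
Appellate Stay Credit: +448 days → 25 September 2020.
Processing Delay Credit: +895 days → 9 March 2023.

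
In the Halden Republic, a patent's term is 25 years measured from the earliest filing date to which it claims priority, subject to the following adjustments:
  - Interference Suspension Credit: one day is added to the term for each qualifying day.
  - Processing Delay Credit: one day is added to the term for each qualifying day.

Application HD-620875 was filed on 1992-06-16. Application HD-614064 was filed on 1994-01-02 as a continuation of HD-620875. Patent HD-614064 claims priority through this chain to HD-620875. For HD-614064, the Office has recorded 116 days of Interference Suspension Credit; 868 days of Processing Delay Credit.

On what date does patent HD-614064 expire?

Earliest priority filing: 16 June 1992.
Base term: 16 June 1992 + 25 years → 16 June 2017.
Interference Suspension Credit: +116 days → 10 October 2017.
Processing Delay Credit: +868 days → 25 February 2020.

February 25, 2020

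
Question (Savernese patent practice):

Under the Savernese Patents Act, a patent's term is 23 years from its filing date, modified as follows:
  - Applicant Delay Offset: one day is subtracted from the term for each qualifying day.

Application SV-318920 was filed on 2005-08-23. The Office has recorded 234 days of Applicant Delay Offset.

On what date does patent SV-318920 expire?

January 2, 2028

Base term: filing date + 23 years → 23 August 2028.
Applicant Delay Offset: −234 days → 2 January 2028.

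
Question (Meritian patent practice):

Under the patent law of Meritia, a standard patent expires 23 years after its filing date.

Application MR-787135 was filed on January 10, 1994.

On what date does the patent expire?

Filing date + 23 years → 10 January 2017.

2017-01-10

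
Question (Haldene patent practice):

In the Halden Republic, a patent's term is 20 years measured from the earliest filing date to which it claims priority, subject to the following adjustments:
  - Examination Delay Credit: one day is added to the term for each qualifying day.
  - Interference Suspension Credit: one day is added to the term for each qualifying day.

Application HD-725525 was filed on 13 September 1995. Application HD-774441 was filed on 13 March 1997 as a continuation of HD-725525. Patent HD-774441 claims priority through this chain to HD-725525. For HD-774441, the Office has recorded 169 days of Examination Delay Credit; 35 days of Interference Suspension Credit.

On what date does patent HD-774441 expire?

2016-04-04

Earliest priority filing: 13 September 1995.
Base term: 13 September 1995 + 20 years → 13 September 2015.
Examination Delay Credit: +169 days → 29 February 2016.
Interference Suspension Credit: +35 days → 4 April 2016.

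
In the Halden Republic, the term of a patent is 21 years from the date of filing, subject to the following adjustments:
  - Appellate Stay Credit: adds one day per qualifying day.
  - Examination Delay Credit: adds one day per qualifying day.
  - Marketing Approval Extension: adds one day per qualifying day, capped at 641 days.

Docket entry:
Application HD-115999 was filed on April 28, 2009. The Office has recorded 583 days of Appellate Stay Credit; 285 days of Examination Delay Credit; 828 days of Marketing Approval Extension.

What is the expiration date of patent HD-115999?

2034-06-15

Base term: filing date + 21 years → 28 April 2030.
Appellate Stay Credit: +583 days → 2 December 2031.
Examination Delay Credit: +285 days → 12 September 2032.
Marketing Approval Extension: 828 days claimed exceeds the 641-day cap, so +641 days → 15 June 2034.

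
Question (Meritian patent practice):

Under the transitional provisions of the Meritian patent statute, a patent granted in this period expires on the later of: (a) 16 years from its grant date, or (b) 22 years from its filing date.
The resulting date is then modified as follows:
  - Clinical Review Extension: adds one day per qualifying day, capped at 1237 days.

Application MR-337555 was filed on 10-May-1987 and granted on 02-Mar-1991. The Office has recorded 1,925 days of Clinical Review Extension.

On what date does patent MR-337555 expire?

(a) grant + 16 years → 2 March 2007.
(b) filing + 22 years → 10 May 2009.
Later of the two: 10 May 2009.
Clinical Review Extension: 1925 days claimed exceeds the 1237-day cap, so +1237 days → 28 September 2012.

September 28, 2012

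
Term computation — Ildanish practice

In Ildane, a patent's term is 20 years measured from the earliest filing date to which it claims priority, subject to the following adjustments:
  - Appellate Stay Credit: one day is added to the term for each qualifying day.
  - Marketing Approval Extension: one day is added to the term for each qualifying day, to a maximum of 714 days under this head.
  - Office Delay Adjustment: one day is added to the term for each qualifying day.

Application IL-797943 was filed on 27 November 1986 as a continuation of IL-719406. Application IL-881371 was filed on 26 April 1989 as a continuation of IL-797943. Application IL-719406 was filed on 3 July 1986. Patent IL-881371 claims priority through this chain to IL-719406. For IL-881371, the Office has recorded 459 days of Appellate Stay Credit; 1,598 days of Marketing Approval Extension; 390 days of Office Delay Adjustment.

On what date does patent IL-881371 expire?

Earliest priority filing: 3 July 1986.
Base term: 3 July 1986 + 20 years → 3 July 2006.
Appellate Stay Credit: +459 days → 5 October 2007.
Marketing Approval Extension: 1598 days claimed exceeds the 714-day cap, so +714 days → 18 September 2009.
Office Delay Adjustment: +390 days → 13 October 2010.

October 13, 2010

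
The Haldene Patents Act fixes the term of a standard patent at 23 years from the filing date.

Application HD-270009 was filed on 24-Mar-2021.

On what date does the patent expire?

Filing date + 23 years → 24 March 2044.

2044-03-24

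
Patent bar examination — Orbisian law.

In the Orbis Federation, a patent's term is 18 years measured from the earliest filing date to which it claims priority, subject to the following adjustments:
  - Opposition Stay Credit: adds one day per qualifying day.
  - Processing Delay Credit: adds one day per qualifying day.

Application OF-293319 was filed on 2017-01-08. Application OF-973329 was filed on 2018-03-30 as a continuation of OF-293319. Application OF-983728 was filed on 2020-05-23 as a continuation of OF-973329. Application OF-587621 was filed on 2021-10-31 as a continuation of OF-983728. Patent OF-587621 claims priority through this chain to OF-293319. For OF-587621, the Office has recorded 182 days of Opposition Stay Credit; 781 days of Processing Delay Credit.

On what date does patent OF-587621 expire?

Earliest priority filing: 8 January 2017.
Base term: 8 January 2017 + 18 years → 8 January 2035.
Opposition Stay Credit: +182 days → 9 July 2035.
Processing Delay Credit: +781 days → 28 August 2037.

2037-08-28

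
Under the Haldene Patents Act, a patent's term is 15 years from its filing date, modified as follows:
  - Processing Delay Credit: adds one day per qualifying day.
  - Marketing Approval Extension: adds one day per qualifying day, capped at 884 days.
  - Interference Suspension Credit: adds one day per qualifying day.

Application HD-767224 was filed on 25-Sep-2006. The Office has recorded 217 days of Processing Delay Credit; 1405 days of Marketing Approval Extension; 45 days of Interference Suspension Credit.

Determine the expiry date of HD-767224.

November 14, 2024

Base term: filing date + 15 years → 25 September 2021.
Processing Delay Credit: +217 days → 30 April 2022.
Marketing Approval Extension: 1405 days claimed exceeds the 884-day cap, so +884 days → 30 September 2024.
Interference Suspension Credit: +45 days → 14 November 2024.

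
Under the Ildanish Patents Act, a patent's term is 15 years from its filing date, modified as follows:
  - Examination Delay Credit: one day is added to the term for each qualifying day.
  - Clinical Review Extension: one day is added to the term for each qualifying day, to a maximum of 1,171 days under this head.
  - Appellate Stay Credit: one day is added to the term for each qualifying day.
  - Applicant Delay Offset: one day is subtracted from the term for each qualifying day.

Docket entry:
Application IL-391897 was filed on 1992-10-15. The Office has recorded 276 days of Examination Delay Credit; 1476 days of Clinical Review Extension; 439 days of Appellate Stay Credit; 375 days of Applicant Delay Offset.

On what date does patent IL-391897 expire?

Base term: filing date + 15 years → 15 October 2007.
Examination Delay Credit: +276 days → 17 July 2008.
Clinical Review Extension: 1476 days claimed exceeds the 1171-day cap, so +1171 days → 1 October 2011.
Appellate Stay Credit: +439 days → 13 December 2012.
Applicant Delay Offset: −375 days → 4 December 2011.

2011-12-04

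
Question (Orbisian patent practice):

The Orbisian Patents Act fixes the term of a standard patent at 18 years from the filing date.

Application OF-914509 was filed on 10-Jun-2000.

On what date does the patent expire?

Filing date + 18 years → 10 June 2018.

June 10, 2018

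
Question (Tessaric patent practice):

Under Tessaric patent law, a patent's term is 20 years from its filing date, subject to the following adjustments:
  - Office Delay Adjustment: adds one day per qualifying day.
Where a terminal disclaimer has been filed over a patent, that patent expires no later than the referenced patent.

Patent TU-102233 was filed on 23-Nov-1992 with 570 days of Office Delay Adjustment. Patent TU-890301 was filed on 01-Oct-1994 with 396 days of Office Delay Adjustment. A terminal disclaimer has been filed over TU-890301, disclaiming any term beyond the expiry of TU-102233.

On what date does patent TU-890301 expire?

June 16, 2014

Natural term of TU-890301:
  Base: filing + 20 years → 1 October 2014.
  Office Delay Adjustment: +396 days → 1 November 2015.
Expiry of referenced patent TU-102233:
  Base: filing + 20 years → 23 November 2012.
  Office Delay Adjustment: +570 days → 16 June 2014.
Terminal disclaimer: TU-890301 expires on the earlier of 1 November 2015 and 16 June 2014.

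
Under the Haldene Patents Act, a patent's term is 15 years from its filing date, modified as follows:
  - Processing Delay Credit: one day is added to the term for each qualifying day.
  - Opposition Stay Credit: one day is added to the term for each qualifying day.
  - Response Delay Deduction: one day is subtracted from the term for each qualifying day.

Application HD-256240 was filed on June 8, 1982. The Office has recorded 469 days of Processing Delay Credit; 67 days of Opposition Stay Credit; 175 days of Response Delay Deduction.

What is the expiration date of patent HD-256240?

June 4, 1998

Base term: filing date + 15 years → 8 June 1997.
Processing Delay Credit: +469 days → 20 September 1998.
Opposition Stay Credit: +67 days → 26 November 1998.
Response Delay Deduction: −175 days → 4 June 1998.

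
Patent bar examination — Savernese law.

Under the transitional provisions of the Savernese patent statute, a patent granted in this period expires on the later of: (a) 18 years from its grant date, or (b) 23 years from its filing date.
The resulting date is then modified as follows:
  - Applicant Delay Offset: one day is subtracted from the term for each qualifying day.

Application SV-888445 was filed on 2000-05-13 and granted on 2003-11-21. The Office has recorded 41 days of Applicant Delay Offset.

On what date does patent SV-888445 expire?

(a) grant + 18 years → 21 November 2021.
(b) filing + 23 years → 13 May 2023.
Later of the two: 13 May 2023.
Applicant Delay Offset: −41 days → 2 April 2023.

April 2, 2023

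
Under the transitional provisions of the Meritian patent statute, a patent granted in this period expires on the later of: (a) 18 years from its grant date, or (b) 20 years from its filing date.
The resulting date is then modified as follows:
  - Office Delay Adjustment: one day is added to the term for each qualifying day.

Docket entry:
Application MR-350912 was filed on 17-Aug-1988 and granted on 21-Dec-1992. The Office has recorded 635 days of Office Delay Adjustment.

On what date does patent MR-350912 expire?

2012-09-16

(a) grant + 18 years → 21 December 2010.
(b) filing + 20 years → 17 August 2008.
Later of the two: 21 December 2010.
Office Delay Adjustment: +635 days → 16 September 2012.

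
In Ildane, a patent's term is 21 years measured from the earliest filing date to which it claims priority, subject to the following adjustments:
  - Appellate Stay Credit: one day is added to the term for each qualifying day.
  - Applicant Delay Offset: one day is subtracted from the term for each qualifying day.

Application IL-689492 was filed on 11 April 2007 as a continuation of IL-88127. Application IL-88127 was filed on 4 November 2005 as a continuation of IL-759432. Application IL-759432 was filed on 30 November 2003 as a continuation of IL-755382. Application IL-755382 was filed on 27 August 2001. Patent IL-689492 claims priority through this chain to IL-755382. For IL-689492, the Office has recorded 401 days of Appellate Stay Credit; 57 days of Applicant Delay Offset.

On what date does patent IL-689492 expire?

2023-08-06

Earliest priority filing: 27 August 2001.
Base term: 27 August 2001 + 21 years → 27 August 2022.
Appellate Stay Credit: +401 days → 2 October 2023.
Applicant Delay Offset: −57 days → 6 August 2023.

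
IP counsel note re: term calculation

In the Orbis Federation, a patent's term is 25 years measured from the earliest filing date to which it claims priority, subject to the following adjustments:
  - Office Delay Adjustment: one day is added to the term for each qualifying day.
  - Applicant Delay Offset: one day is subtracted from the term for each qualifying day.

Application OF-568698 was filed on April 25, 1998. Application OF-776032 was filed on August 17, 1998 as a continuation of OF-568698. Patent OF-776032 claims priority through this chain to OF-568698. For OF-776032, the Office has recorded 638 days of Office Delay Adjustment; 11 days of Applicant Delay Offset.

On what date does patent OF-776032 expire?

2025-01-11

Earliest priority filing: 25 April 1998.
Base term: 25 April 1998 + 25 years → 25 April 2023.
Office Delay Adjustment: +638 days → 22 January 2025.
Applicant Delay Offset: −11 days → 11 January 2025.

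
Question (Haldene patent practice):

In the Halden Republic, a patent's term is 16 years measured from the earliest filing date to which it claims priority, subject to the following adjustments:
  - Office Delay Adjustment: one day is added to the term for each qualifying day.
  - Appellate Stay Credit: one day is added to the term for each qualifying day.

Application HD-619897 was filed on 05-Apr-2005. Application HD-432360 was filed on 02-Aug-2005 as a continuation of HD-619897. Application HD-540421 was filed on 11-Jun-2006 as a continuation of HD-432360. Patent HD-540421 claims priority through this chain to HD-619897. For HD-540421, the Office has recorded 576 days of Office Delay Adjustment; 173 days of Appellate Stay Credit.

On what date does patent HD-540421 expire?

Earliest priority filing: 5 April 2005.
Base term: 5 April 2005 + 16 years → 5 April 2021.
Office Delay Adjustment: +576 days → 2 November 2022.
Appellate Stay Credit: +173 days → 24 April 2023.

2023-04-24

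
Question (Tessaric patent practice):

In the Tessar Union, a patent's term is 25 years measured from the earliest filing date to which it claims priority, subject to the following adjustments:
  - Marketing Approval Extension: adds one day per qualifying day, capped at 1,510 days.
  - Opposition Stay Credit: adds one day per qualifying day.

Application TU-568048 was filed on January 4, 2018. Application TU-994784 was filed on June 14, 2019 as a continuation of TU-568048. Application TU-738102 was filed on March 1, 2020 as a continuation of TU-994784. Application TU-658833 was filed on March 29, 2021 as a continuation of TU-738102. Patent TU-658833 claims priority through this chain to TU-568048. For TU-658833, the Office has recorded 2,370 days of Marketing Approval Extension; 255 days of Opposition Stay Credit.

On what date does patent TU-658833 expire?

2047-11-04

Earliest priority filing: 4 January 2018.
Base term: 4 January 2018 + 25 years → 4 January 2043.
Marketing Approval Extension: 2370 days claimed exceeds the 1510-day cap, so +1510 days → 22 February 2047.
Opposition Stay Credit: +255 days → 4 November 2047.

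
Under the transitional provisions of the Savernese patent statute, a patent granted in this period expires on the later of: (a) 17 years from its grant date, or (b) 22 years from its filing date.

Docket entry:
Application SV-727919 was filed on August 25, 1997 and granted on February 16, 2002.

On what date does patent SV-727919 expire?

August 25, 2019

(a) grant + 17 years → 16 February 2019.
(b) filing + 22 years → 25 August 2019.
Later of the two: 25 August 2019.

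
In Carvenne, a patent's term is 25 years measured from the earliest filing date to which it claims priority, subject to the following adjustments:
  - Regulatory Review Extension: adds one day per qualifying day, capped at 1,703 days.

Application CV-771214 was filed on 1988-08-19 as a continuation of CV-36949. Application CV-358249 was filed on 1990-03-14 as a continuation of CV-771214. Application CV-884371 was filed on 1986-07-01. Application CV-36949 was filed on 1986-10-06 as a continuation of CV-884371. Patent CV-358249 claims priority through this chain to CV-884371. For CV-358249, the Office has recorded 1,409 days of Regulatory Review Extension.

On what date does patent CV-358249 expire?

May 10, 2015

Earliest priority filing: 1 July 1986.
Base term: 1 July 1986 + 25 years → 1 July 2011.
Regulatory Review Extension: 1409 days (within the 1703-day cap) → +1409 days → 10 May 2015.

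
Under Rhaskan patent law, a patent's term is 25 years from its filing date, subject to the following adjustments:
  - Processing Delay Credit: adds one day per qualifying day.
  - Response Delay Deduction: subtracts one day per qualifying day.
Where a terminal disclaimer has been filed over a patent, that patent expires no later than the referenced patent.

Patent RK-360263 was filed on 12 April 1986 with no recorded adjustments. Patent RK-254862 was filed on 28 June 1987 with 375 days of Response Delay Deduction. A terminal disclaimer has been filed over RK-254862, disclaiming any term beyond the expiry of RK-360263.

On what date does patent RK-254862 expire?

2011-04-12

Natural term of RK-254862:
  Base: filing + 25 years → 28 June 2012.
  Response Delay Deduction: −375 days → 19 June 2011.
Expiry of referenced patent RK-360263:
  Base: filing + 25 years → 12 April 2011.
Terminal disclaimer: RK-254862 expires on the earlier of 19 June 2011 and 12 April 2011.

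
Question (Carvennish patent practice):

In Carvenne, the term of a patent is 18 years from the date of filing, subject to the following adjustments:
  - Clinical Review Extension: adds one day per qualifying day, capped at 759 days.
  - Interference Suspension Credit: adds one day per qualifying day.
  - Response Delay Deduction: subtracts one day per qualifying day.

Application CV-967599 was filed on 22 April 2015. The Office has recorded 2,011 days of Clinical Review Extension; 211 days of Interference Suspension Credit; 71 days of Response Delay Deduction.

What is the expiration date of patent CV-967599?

Base term: filing date + 18 years → 22 April 2033.
Clinical Review Extension: 2011 days claimed exceeds the 759-day cap, so +759 days → 21 May 2035.
Interference Suspension Credit: +211 days → 18 December 2035.
Response Delay Deduction: −71 days → 8 October 2035.

October 8, 2035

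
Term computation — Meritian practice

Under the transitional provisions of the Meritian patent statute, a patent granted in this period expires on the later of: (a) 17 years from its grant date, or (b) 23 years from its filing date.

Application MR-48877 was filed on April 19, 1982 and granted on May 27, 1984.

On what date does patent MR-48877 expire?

April 19, 2005

(a) grant + 17 years → 27 May 2001.
(b) filing + 23 years → 19 April 2005.
Later of the two: 19 April 2005.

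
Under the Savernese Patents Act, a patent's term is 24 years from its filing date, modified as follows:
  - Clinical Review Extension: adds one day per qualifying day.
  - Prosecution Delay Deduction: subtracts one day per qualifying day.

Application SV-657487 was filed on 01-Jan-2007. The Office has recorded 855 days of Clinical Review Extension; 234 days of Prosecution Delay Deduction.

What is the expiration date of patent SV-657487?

2032-09-13

Base term: filing date + 24 years → 1 January 2031.
Clinical Review Extension: +855 days → 5 May 2033.
Prosecution Delay Deduction: −234 days → 13 September 2032.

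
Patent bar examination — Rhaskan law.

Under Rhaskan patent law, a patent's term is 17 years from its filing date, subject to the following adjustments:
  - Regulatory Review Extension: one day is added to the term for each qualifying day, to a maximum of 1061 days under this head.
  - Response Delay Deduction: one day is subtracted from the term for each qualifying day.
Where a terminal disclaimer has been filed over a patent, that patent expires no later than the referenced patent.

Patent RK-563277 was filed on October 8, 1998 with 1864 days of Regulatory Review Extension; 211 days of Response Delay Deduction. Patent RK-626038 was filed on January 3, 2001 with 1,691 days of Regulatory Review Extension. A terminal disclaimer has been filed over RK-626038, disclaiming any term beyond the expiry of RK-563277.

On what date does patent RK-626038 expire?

February 4, 2018

Natural term of RK-626038:
  Base: filing + 17 years → 3 January 2018.
  Regulatory Review Extension: 1691 days claimed exceeds the 1061-day cap, so +1061 days → 29 November 2020.
Expiry of referenced patent RK-563277:
  Base: filing + 17 years → 8 October 2015.
  Regulatory Review Extension: 1864 days claimed exceeds the 1061-day cap, so +1061 days → 3 September 2018.
  Response Delay Deduction: −211 days → 4 February 2018.
Terminal disclaimer: RK-626038 expires on the earlier of 29 November 2020 and 4 February 2018.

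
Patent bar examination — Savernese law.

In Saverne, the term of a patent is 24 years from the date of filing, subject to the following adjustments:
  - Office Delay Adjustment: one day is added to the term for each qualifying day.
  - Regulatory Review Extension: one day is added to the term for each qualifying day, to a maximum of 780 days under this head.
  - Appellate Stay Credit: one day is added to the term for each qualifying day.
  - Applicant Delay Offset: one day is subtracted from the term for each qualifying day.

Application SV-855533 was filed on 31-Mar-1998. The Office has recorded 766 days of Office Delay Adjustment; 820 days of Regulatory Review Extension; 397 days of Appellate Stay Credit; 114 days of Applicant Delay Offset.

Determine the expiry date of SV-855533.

2027-04-03

Base term: filing date + 24 years → 31 March 2022.
Office Delay Adjustment: +766 days → 5 May 2024.
Regulatory Review Extension: 820 days claimed exceeds the 780-day cap, so +780 days → 24 June 2026.
Appellate Stay Credit: +397 days → 26 July 2027.
Applicant Delay Offset: −114 days → 3 April 2027.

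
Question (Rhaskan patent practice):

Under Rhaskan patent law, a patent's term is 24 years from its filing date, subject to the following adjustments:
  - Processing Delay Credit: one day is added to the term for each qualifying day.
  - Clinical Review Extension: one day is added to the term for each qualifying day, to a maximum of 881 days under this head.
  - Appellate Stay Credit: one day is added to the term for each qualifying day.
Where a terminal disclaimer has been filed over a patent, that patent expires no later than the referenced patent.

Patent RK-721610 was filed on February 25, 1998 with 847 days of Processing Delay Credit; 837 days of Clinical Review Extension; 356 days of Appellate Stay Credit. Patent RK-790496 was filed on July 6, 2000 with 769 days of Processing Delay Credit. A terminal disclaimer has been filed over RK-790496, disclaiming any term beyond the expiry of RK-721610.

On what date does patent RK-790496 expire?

August 14, 2026

Natural term of RK-790496:
  Base: filing + 24 years → 6 July 2024.
  Processing Delay Credit: +769 days → 14 August 2026.
Expiry of referenced patent RK-721610:
  Base: filing + 24 years → 25 February 2022.
  Processing Delay Credit: +847 days → 21 June 2024.
  Clinical Review Extension: 837 days (within the 881-day cap) → +837 days → 6 October 2026.
  Appellate Stay Credit: +356 days → 27 September 2027.
Terminal disclaimer: RK-790496 expires on the earlier of 14 August 2026 and 27 September 2027.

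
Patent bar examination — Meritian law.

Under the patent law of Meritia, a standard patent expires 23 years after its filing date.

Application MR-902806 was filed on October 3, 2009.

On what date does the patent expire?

2032-10-03

Filing date + 23 years → 3 October 2032.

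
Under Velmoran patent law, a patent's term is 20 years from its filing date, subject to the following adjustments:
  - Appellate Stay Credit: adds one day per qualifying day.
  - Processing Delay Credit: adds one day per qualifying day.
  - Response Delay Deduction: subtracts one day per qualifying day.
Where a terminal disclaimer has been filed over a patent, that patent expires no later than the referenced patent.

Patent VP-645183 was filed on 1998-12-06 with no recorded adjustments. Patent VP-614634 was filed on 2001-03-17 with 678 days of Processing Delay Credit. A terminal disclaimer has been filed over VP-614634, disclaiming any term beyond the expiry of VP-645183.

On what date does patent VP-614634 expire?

2018-12-06

Natural term of VP-614634:
  Base: filing + 20 years → 17 March 2021.
  Processing Delay Credit: +678 days → 24 January 2023.
Expiry of referenced patent VP-645183:
  Base: filing + 20 years → 6 December 2018.
Terminal disclaimer: VP-614634 expires on the earlier of 24 January 2023 and 6 December 2018.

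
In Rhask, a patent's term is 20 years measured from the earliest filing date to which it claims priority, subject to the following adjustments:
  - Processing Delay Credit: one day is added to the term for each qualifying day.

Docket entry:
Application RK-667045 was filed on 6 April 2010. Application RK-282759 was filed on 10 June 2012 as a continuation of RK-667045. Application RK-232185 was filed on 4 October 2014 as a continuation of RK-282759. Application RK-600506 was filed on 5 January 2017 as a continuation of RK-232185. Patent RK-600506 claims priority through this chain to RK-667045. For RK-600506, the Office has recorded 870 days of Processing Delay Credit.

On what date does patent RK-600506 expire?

Earliest priority filing: 6 April 2010.
Base term: 6 April 2010 + 20 years → 6 April 2030.
Processing Delay Credit: +870 days → 23 August 2032.

August 23, 2032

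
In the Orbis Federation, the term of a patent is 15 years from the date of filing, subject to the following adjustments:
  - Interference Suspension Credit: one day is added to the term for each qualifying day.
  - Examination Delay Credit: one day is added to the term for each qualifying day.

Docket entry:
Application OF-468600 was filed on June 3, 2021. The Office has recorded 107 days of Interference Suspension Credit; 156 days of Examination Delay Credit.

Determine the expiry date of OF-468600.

Base term: filing date + 15 years → 3 June 2036.
Interference Suspension Credit: +107 days → 18 September 2036.
Examination Delay Credit: +156 days → 21 February 2037.

February 21, 2037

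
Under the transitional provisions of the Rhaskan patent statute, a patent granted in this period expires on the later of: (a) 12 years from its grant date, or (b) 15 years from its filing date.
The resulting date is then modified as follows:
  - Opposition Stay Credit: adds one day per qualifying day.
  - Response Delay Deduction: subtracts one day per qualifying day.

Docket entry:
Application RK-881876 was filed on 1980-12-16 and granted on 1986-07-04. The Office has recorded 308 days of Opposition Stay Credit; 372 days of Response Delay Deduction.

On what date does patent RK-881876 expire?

(a) grant + 12 years → 4 July 1998.
(b) filing + 15 years → 16 December 1995.
Later of the two: 4 July 1998.
Opposition Stay Credit: +308 days → 8 May 1999.
Response Delay Deduction: −372 days → 1 May 1998.

1998-05-01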